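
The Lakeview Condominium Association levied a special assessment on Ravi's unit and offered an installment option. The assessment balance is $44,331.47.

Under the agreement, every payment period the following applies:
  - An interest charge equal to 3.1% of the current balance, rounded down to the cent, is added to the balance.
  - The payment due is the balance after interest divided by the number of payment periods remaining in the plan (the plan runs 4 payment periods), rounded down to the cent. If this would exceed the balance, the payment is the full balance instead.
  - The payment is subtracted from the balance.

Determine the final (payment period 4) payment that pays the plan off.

# | Opening | Interest | Payment | End bal
1 | $44,331.47 | $1,374.27 | $11,426.43 | $34,279.31
2 | $34,279.31 | $1,062.65 | $11,780.65 | $23,561.31
3 | $23,561.31 | $730.40 | $12,145.85 | $12,145.86
4 | $12,145.86 | $376.52 | $12,522.38 | $0.00

$12,522.38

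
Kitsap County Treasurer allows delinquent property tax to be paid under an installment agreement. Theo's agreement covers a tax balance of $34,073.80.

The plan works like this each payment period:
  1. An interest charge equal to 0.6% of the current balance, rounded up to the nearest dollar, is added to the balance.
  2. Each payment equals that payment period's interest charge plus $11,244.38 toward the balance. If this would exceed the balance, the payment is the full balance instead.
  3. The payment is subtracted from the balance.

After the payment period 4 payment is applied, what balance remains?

$0.00

Payment period 1: $34,073.80 +$205.00 interest = $34,278.80; pay $11,449.38 → $22,829.42
Payment period 2: $22,829.42 +$137.00 interest = $22,966.42; pay $11,381.38 → $11,585.04
Payment period 3: $11,585.04 +$70.00 interest = $11,655.04; pay $11,314.38 → $340.66
Payment period 4: $340.66 +$3.00 interest = $343.66; pay $343.66 → $0.00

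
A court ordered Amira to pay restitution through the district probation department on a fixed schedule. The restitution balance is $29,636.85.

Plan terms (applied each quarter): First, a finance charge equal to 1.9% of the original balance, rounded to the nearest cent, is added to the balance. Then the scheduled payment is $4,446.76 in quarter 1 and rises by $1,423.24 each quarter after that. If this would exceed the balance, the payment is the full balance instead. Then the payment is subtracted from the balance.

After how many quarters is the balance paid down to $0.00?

5

Quarter 1: $29,636.85 +$563.10 interest = $30,199.95; pay $4,446.76 → $25,753.19
Quarter 2: $25,753.19 +$563.10 interest = $26,316.29; pay $5,870.00 → $20,446.29
Quarter 3: $20,446.29 +$563.10 interest = $21,009.39; pay $7,293.24 → $13,716.15
Quarter 4: $13,716.15 +$563.10 interest = $14,279.25; pay $8,716.48 → $5,562.77
Quarter 5: $5,562.77 +$563.10 interest = $6,125.87; pay $6,125.87 → $0.00
Balance reaches $0.00 in quarter 5.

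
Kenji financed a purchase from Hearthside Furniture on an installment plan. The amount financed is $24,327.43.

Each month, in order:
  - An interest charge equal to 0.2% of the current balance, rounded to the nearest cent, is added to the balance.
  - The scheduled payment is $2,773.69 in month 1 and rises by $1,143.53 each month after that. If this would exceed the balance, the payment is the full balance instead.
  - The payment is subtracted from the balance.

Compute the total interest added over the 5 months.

Month 1: $24,327.43 +$48.65 interest = $24,376.08; pay $2,773.69 → $21,602.39
Month 2: $21,602.39 +$43.20 interest = $21,645.59; pay $3,917.22 → $17,728.37
Month 3: $17,728.37 +$35.46 interest = $17,763.83; pay $5,060.75 → $12,703.08
Month 4: $12,703.08 +$25.41 interest = $12,728.49; pay $6,204.28 → $6,524.21
Month 5: $6,524.21 +$13.05 interest = $6,537.26; pay $6,537.26 → $0.00
Total interest: $48.65 + $43.20 + $35.46 + $25.41 + $13.05 = $165.77

$165.77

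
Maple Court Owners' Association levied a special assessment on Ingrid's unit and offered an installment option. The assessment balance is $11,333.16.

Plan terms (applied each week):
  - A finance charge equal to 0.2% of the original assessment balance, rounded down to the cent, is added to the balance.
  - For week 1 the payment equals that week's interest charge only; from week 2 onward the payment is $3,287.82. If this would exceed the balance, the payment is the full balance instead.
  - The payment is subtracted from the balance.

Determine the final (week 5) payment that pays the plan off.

$1,560.34

Week 1: $11,333.16 +$22.66 interest = $11,355.82; pay $22.66 → $11,333.16
Week 2: $11,333.16 +$22.66 interest = $11,355.82; pay $3,287.82 → $8,068.00
Week 3: $8,068.00 +$22.66 interest = $8,090.66; pay $3,287.82 → $4,802.84
Week 4: $4,802.84 +$22.66 interest = $4,825.50; pay $3,287.82 → $1,537.68
Week 5: $1,537.68 +$22.66 interest = $1,560.34; pay $1,560.34 → $0.00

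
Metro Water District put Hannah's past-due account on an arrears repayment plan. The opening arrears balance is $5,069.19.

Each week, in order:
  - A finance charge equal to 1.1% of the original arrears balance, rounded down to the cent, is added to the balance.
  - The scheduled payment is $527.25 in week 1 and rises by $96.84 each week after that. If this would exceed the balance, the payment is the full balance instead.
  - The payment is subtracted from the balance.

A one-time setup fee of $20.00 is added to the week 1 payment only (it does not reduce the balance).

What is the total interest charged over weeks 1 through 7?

$390.32

Week 1: opening $5,069.19; interest $55.76 → $5,124.95; payment $527.25 (+ $20.00 fee); balance $4,597.70
Week 2: opening $4,597.70; interest $55.76 → $4,653.46; payment $624.09; balance $4,029.37
Week 3: opening $4,029.37; interest $55.76 → $4,085.13; payment $720.93; balance $3,364.20
Week 4: opening $3,364.20; interest $55.76 → $3,419.96; payment $817.77; balance $2,602.19
Week 5: opening $2,602.19; interest $55.76 → $2,657.95; payment $914.61; balance $1,743.34
Week 6: opening $1,743.34; interest $55.76 → $1,799.10; payment $1,011.45; balance $787.65
Week 7: opening $787.65; interest $55.76 → $843.41; payment $843.41; balance $0.00
Total interest: $55.76 + $55.76 + $55.76 + $55.76 + $55.76 + $55.76 + $55.76 = $390.32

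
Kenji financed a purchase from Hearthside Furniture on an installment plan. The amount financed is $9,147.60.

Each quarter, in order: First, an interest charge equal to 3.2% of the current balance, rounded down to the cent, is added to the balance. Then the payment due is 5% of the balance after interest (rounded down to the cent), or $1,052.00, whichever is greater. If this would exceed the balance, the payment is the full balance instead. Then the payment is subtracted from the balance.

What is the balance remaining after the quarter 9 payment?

Quarter 1: $9,147.60 +$292.72 interest = $9,440.32; pay $1,052.00 → $8,388.32
Quarter 2: $8,388.32 +$268.42 interest = $8,656.74; pay $1,052.00 → $7,604.74
Quarter 3: $7,604.74 +$243.35 interest = $7,848.09; pay $1,052.00 → $6,796.09
Quarter 4: $6,796.09 +$217.47 interest = $7,013.56; pay $1,052.00 → $5,961.56
Quarter 5: $5,961.56 +$190.76 interest = $6,152.32; pay $1,052.00 → $5,100.32
Quarter 6: $5,100.32 +$163.21 interest = $5,263.53; pay $1,052.00 → $4,211.53
Quarter 7: $4,211.53 +$134.76 interest = $4,346.29; pay $1,052.00 → $3,294.29
Quarter 8: $3,294.29 +$105.41 interest = $3,399.70; pay $1,052.00 → $2,347.70
Quarter 9: $2,347.70 +$75.12 interest = $2,422.82; pay $1,052.00 → $1,370.82

$1,370.82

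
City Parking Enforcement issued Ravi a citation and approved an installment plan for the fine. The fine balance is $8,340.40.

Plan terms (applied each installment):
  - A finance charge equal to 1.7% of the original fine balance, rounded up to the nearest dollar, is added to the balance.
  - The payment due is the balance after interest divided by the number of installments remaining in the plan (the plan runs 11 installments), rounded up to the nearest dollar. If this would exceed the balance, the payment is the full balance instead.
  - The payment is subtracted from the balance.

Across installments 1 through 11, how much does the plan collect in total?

$9,902.40

Installment 1: $8,340.40 +$142.00 interest = $8,482.40; pay $772.00 → $7,710.40
Installment 2: $7,710.40 +$142.00 interest = $7,852.40; pay $786.00 → $7,066.40
Installment 3: $7,066.40 +$142.00 interest = $7,208.40; pay $801.00 → $6,407.40
Installment 4: $6,407.40 +$142.00 interest = $6,549.40; pay $819.00 → $5,730.40
Installment 5: $5,730.40 +$142.00 interest = $5,872.40; pay $839.00 → $5,033.40
Installment 6: $5,033.40 +$142.00 interest = $5,175.40; pay $863.00 → $4,312.40
Installment 7: $4,312.40 +$142.00 interest = $4,454.40; pay $891.00 → $3,563.40
Installment 8: $3,563.40 +$142.00 interest = $3,705.40; pay $927.00 → $2,778.40
Installment 9: $2,778.40 +$142.00 interest = $2,920.40; pay $974.00 → $1,946.40
Installment 10: $1,946.40 +$142.00 interest = $2,088.40; pay $1,045.00 → $1,043.40
Installment 11: $1,043.40 +$142.00 interest = $1,185.40; pay $1,185.40 → $0.00
Total paid: $9,902.40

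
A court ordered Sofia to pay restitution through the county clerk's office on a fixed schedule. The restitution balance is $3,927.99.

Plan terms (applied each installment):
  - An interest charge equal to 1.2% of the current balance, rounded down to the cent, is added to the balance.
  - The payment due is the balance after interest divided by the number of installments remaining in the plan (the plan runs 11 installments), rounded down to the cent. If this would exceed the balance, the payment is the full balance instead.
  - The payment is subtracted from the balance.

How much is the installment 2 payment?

$365.71

Installment 1: opening $3,927.99; interest $47.13 → $3,975.12; payment $361.37; balance $3,613.75
Installment 2: opening $3,613.75; interest $43.36 → $3,657.11; payment $365.71; balance $3,291.40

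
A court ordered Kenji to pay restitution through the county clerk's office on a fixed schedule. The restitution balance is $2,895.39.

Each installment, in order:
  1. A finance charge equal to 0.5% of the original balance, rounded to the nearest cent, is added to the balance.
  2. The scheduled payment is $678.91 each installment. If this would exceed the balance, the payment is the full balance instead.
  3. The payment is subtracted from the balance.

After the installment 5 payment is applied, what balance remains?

# | Opening | Interest | Payment | End bal
1 | $2,895.39 | $14.48 | $678.91 | $2,230.96
2 | $2,230.96 | $14.48 | $678.91 | $1,566.53
3 | $1,566.53 | $14.48 | $678.91 | $902.10
4 | $902.10 | $14.48 | $678.91 | $237.67
5 | $237.67 | $14.48 | $252.15 | $0.00

$0.00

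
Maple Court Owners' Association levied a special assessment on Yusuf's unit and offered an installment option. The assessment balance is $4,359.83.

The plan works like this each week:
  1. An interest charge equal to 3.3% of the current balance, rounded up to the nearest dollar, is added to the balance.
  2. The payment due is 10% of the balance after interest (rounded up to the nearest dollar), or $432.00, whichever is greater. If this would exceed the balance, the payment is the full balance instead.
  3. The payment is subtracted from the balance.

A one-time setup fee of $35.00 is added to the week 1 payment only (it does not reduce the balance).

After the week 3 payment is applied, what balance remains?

Week 1: opening $4,359.83; interest $144.00 → $4,503.83; payment $451.00 (+ $35.00 fee); balance $4,052.83
Week 2: opening $4,052.83; interest $134.00 → $4,186.83; payment $432.00; balance $3,754.83
Week 3: opening $3,754.83; interest $124.00 → $3,878.83; payment $432.00; balance $3,446.83

$3,446.83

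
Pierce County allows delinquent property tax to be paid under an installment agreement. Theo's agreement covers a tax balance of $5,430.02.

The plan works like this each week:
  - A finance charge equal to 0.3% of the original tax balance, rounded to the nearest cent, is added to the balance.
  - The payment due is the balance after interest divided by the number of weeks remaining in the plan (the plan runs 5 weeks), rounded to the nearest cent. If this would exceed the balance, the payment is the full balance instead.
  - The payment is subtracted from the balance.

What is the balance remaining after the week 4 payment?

$1,106.91

Week 1: opening $5,430.02; interest $16.29 → $5,446.31; payment $1,089.26; balance $4,357.05
Week 2: opening $4,357.05; interest $16.29 → $4,373.34; payment $1,093.34; balance $3,280.00
Week 3: opening $3,280.00; interest $16.29 → $3,296.29; payment $1,098.76; balance $2,197.53
Week 4: opening $2,197.53; interest $16.29 → $2,213.82; payment $1,106.91; balance $1,106.91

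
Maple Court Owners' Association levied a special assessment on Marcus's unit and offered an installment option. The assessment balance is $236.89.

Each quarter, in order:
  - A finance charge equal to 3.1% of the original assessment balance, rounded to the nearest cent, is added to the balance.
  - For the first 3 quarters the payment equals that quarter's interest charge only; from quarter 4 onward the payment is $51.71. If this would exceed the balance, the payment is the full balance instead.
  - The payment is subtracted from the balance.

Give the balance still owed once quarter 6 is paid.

Quarter 1: $236.89 +$7.34 interest = $244.23; pay $7.34 → $236.89
Quarter 2: $236.89 +$7.34 interest = $244.23; pay $7.34 → $236.89
Quarter 3: $236.89 +$7.34 interest = $244.23; pay $7.34 → $236.89
Quarter 4: $236.89 +$7.34 interest = $244.23; pay $51.71 → $192.52
Quarter 5: $192.52 +$7.34 interest = $199.86; pay $51.71 → $148.15
Quarter 6: $148.15 +$7.34 interest = $155.49; pay $51.71 → $103.78

$103.78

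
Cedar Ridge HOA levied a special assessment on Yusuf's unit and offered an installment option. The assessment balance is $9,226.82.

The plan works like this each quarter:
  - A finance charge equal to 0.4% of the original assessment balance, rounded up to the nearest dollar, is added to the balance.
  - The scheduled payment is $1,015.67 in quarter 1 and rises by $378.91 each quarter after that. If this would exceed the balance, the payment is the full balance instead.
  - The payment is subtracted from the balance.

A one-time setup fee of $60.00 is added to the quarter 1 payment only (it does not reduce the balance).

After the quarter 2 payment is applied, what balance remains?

$6,890.57

# | Opening | Interest | Payment | Fee | End bal
1 | $9,226.82 | $37.00 | $1,015.67 | $60.00 | $8,248.15
2 | $8,248.15 | $37.00 | $1,394.58 | — | $6,890.57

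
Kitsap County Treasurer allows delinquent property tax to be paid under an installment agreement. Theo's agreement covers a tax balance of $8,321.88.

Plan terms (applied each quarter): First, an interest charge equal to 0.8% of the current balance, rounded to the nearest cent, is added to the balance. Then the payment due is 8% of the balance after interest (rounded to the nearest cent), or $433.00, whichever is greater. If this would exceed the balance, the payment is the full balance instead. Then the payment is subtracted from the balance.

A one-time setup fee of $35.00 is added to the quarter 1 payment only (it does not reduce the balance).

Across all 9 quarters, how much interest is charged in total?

$451.21

Quarter 1: $8,321.88 +$66.58 interest = $8,388.46; pay $671.08 (+ $35.00 fee) → $7,717.38
Quarter 2: $7,717.38 +$61.74 interest = $7,779.12; pay $622.33 → $7,156.79
Quarter 3: $7,156.79 +$57.25 interest = $7,214.04; pay $577.12 → $6,636.92
Quarter 4: $6,636.92 +$53.10 interest = $6,690.02; pay $535.20 → $6,154.82
Quarter 5: $6,154.82 +$49.24 interest = $6,204.06; pay $496.32 → $5,707.74
Quarter 6: $5,707.74 +$45.66 interest = $5,753.40; pay $460.27 → $5,293.13
Quarter 7: $5,293.13 +$42.35 interest = $5,335.48; pay $433.00 → $4,902.48
Quarter 8: $4,902.48 +$39.22 interest = $4,941.70; pay $433.00 → $4,508.70
Quarter 9: $4,508.70 +$36.07 interest = $4,544.77; pay $433.00 → $4,111.77
Total interest: $66.58 + $61.74 + $57.25 + $53.10 + $49.24 + $45.66 + $42.35 + $39.22 + $36.07 = $451.21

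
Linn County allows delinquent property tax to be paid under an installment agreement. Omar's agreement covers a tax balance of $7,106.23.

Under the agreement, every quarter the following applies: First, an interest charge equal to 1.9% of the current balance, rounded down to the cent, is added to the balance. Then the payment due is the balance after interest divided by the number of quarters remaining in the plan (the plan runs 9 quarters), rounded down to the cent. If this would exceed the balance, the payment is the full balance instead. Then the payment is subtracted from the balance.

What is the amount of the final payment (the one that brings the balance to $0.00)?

Quarter 1: $7,106.23 +$135.01 interest = $7,241.24; pay $804.58 → $6,436.66
Quarter 2: $6,436.66 +$122.29 interest = $6,558.95; pay $819.86 → $5,739.09
Quarter 3: $5,739.09 +$109.04 interest = $5,848.13; pay $835.44 → $5,012.69
Quarter 4: $5,012.69 +$95.24 interest = $5,107.93; pay $851.32 → $4,256.61
Quarter 5: $4,256.61 +$80.87 interest = $4,337.48; pay $867.49 → $3,469.99
Quarter 6: $3,469.99 +$65.92 interest = $3,535.91; pay $883.97 → $2,651.94
Quarter 7: $2,651.94 +$50.38 interest = $2,702.32; pay $900.77 → $1,801.55
Quarter 8: $1,801.55 +$34.22 interest = $1,835.77; pay $917.88 → $917.89
Quarter 9: $917.89 +$17.43 interest = $935.32; pay $935.32 → $0.00

$935.32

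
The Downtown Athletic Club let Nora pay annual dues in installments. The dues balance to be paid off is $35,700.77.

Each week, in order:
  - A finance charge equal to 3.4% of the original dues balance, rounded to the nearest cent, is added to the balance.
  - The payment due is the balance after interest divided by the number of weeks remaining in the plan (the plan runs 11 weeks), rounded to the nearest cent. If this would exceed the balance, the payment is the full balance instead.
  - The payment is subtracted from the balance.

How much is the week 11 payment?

$6,911.14

Week 1: $35,700.77 +$1,213.83 interest = $36,914.60; pay $3,355.87 → $33,558.73
Week 2: $33,558.73 +$1,213.83 interest = $34,772.56; pay $3,477.26 → $31,295.30
Week 3: $31,295.30 +$1,213.83 interest = $32,509.13; pay $3,612.13 → $28,897.00
Week 4: $28,897.00 +$1,213.83 interest = $30,110.83; pay $3,763.85 → $26,346.98
Week 5: $26,346.98 +$1,213.83 interest = $27,560.81; pay $3,937.26 → $23,623.55
Week 6: $23,623.55 +$1,213.83 interest = $24,837.38; pay $4,139.56 → $20,697.82
Week 7: $20,697.82 +$1,213.83 interest = $21,911.65; pay $4,382.33 → $17,529.32
Week 8: $17,529.32 +$1,213.83 interest = $18,743.15; pay $4,685.79 → $14,057.36
Week 9: $14,057.36 +$1,213.83 interest = $15,271.19; pay $5,090.40 → $10,180.79
Week 10: $10,180.79 +$1,213.83 interest = $11,394.62; pay $5,697.31 → $5,697.31
Week 11: $5,697.31 +$1,213.83 interest = $6,911.14; pay $6,911.14 → $0.00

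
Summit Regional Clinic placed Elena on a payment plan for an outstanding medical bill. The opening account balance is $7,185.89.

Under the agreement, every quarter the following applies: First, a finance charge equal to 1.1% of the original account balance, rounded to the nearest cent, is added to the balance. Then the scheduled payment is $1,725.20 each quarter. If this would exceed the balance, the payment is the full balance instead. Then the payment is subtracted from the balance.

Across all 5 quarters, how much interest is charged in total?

Quarter 1: opening $7,185.89; interest $79.04 → $7,264.93; payment $1,725.20; balance $5,539.73
Quarter 2: opening $5,539.73; interest $79.04 → $5,618.77; payment $1,725.20; balance $3,893.57
Quarter 3: opening $3,893.57; interest $79.04 → $3,972.61; payment $1,725.20; balance $2,247.41
Quarter 4: opening $2,247.41; interest $79.04 → $2,326.45; payment $1,725.20; balance $601.25
Quarter 5: opening $601.25; interest $79.04 → $680.29; payment $680.29; balance $0.00
Total interest: $79.04 + $79.04 + $79.04 + $79.04 + $79.04 = $395.20

$395.20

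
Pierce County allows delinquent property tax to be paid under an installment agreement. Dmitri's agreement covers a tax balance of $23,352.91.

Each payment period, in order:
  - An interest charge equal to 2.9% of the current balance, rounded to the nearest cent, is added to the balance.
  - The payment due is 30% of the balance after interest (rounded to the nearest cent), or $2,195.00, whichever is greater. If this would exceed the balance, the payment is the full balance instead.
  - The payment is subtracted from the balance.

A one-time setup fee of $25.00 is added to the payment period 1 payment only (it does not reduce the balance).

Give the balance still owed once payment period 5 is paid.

$4,273.59

Payment period 1: opening $23,352.91; interest $677.23 → $24,030.14; payment $7,209.04 (+ $25.00 fee); balance $16,821.10
Payment period 2: opening $16,821.10; interest $487.81 → $17,308.91; payment $5,192.67; balance $12,116.24
Payment period 3: opening $12,116.24; interest $351.37 → $12,467.61; payment $3,740.28; balance $8,727.33
Payment period 4: opening $8,727.33; interest $253.09 → $8,980.42; payment $2,694.13; balance $6,286.29
Payment period 5: opening $6,286.29; interest $182.30 → $6,468.59; payment $2,195.00; balance $4,273.59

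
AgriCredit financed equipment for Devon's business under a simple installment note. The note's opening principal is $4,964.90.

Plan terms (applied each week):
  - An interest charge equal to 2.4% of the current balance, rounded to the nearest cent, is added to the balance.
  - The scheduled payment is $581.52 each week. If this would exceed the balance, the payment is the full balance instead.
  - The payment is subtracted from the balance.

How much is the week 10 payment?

$390.11

Week 1: opening $4,964.90; interest $119.16 → $5,084.06; payment $581.52; balance $4,502.54
Week 2: opening $4,502.54; interest $108.06 → $4,610.60; payment $581.52; balance $4,029.08
Week 3: opening $4,029.08; interest $96.70 → $4,125.78; payment $581.52; balance $3,544.26
Week 4: opening $3,544.26; interest $85.06 → $3,629.32; payment $581.52; balance $3,047.80
Week 5: opening $3,047.80; interest $73.15 → $3,120.95; payment $581.52; balance $2,539.43
Week 6: opening $2,539.43; interest $60.95 → $2,600.38; payment $581.52; balance $2,018.86
Week 7: opening $2,018.86; interest $48.45 → $2,067.31; payment $581.52; balance $1,485.79
Week 8: opening $1,485.79; interest $35.66 → $1,521.45; payment $581.52; balance $939.93
Week 9: opening $939.93; interest $22.56 → $962.49; payment $581.52; balance $380.97
Week 10: opening $380.97; interest $9.14 → $390.11; payment $390.11; balance $0.00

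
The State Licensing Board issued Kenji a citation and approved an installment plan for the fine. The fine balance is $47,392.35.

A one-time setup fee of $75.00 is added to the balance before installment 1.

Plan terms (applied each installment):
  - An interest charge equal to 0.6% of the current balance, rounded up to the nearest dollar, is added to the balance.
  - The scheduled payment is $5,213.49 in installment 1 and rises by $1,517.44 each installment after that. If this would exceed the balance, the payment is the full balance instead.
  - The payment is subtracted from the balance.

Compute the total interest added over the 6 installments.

# | Opening | Interest | Payment | End bal
1 | $47,467.35 | $285.00 | $5,213.49 | $42,538.86
2 | $42,538.86 | $256.00 | $6,730.93 | $36,063.93
3 | $36,063.93 | $217.00 | $8,248.37 | $28,032.56
4 | $28,032.56 | $169.00 | $9,765.81 | $18,435.75
5 | $18,435.75 | $111.00 | $11,283.25 | $7,263.50
6 | $7,263.50 | $44.00 | $7,307.50 | $0.00
Total interest: $285.00 + $256.00 + $217.00 + $169.00 + $111.00 + $44.00 = $1,082.00

$1,082.00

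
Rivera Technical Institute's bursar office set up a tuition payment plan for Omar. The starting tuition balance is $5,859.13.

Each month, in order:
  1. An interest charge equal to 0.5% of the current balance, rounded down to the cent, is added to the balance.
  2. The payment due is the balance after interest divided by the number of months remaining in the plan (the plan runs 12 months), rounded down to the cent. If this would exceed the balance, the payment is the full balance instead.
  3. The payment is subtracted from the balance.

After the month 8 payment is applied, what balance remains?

Month 1: opening $5,859.13; interest $29.29 → $5,888.42; payment $490.70; balance $5,397.72
Month 2: opening $5,397.72; interest $26.98 → $5,424.70; payment $493.15; balance $4,931.55
Month 3: opening $4,931.55; interest $24.65 → $4,956.20; payment $495.62; balance $4,460.58
Month 4: opening $4,460.58; interest $22.30 → $4,482.88; payment $498.09; balance $3,984.79
Month 5: opening $3,984.79; interest $19.92 → $4,004.71; payment $500.58; balance $3,504.13
Month 6: opening $3,504.13; interest $17.52 → $3,521.65; payment $503.09; balance $3,018.56
Month 7: opening $3,018.56; interest $15.09 → $3,033.65; payment $505.60; balance $2,528.05
Month 8: opening $2,528.05; interest $12.64 → $2,540.69; payment $508.13; balance $2,032.56

$2,032.56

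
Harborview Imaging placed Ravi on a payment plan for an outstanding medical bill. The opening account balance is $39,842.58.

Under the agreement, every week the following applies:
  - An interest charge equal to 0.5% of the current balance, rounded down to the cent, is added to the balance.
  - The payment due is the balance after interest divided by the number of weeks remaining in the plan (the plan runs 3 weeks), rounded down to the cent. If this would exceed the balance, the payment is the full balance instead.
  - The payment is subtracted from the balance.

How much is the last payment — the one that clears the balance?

Week 1: opening $39,842.58; interest $199.21 → $40,041.79; payment $13,347.26; balance $26,694.53
Week 2: opening $26,694.53; interest $133.47 → $26,828.00; payment $13,414.00; balance $13,414.00
Week 3: opening $13,414.00; interest $67.07 → $13,481.07; payment $13,481.07; balance $0.00

$13,481.07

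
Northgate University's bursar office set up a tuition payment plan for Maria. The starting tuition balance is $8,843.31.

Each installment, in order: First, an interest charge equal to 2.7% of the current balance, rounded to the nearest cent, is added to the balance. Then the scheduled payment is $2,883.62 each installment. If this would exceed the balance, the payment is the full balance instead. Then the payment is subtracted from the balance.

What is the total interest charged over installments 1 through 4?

Installment 1: $8,843.31 +$238.77 interest = $9,082.08; pay $2,883.62 → $6,198.46
Installment 2: $6,198.46 +$167.36 interest = $6,365.82; pay $2,883.62 → $3,482.20
Installment 3: $3,482.20 +$94.02 interest = $3,576.22; pay $2,883.62 → $692.60
Installment 4: $692.60 +$18.70 interest = $711.30; pay $711.30 → $0.00
Total interest: $238.77 + $167.36 + $94.02 + $18.70 = $518.85

$518.85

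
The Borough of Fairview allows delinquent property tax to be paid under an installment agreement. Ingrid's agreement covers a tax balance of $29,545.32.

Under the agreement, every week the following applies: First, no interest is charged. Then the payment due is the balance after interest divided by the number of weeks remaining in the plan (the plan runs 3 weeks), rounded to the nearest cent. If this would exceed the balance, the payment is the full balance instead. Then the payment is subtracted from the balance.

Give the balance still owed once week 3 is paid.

$0.00

Week 1: opening $29,545.32; payment $9,848.44; balance $19,696.88
Week 2: opening $19,696.88; payment $9,848.44; balance $9,848.44
Week 3: opening $9,848.44; payment $9,848.44; balance $0.00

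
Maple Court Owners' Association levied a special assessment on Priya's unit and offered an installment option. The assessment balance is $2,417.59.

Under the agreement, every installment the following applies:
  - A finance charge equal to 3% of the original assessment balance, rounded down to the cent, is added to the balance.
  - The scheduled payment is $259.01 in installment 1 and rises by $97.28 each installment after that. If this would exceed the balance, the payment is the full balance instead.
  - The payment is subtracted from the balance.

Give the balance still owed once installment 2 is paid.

Installment 1: $2,417.59 +$72.52 interest = $2,490.11; pay $259.01 → $2,231.10
Installment 2: $2,231.10 +$72.52 interest = $2,303.62; pay $356.29 → $1,947.33

$1,947.33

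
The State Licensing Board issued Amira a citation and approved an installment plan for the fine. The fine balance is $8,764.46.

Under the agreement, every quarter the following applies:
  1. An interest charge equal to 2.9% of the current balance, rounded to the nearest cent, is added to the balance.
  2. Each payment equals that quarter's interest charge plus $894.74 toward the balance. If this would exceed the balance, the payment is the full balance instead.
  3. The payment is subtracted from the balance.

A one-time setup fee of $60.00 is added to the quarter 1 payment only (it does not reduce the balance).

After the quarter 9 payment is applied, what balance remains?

$711.80

Quarter 1: opening $8,764.46; interest $254.17 → $9,018.63; payment $1,148.91 (+ $60.00 fee); balance $7,869.72
Quarter 2: opening $7,869.72; interest $228.22 → $8,097.94; payment $1,122.96; balance $6,974.98
Quarter 3: opening $6,974.98; interest $202.27 → $7,177.25; payment $1,097.01; balance $6,080.24
Quarter 4: opening $6,080.24; interest $176.33 → $6,256.57; payment $1,071.07; balance $5,185.50
Quarter 5: opening $5,185.50; interest $150.38 → $5,335.88; payment $1,045.12; balance $4,290.76
Quarter 6: opening $4,290.76; interest $124.43 → $4,415.19; payment $1,019.17; balance $3,396.02
Quarter 7: opening $3,396.02; interest $98.48 → $3,494.50; payment $993.22; balance $2,501.28
Quarter 8: opening $2,501.28; interest $72.54 → $2,573.82; payment $967.28; balance $1,606.54
Quarter 9: opening $1,606.54; interest $46.59 → $1,653.13; payment $941.33; balance $711.80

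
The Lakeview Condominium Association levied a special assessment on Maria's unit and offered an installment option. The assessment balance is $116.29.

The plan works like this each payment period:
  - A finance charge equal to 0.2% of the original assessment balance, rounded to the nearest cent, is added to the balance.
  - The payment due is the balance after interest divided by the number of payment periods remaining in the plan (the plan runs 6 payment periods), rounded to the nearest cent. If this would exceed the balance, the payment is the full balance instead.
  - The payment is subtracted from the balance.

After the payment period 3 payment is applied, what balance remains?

$58.57

Payment period 1: opening $116.29; interest $0.23 → $116.52; payment $19.42; balance $97.10
Payment period 2: opening $97.10; interest $0.23 → $97.33; payment $19.47; balance $77.86
Payment period 3: opening $77.86; interest $0.23 → $78.09; payment $19.52; balance $58.57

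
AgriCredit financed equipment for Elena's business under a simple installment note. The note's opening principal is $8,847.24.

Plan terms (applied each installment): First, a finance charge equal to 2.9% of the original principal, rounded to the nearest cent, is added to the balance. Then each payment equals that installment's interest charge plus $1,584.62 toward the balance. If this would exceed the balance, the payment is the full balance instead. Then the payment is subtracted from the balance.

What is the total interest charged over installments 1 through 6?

Installment 1: opening $8,847.24; interest $256.57 → $9,103.81; payment $1,841.19; balance $7,262.62
Installment 2: opening $7,262.62; interest $256.57 → $7,519.19; payment $1,841.19; balance $5,678.00
Installment 3: opening $5,678.00; interest $256.57 → $5,934.57; payment $1,841.19; balance $4,093.38
Installment 4: opening $4,093.38; interest $256.57 → $4,349.95; payment $1,841.19; balance $2,508.76
Installment 5: opening $2,508.76; interest $256.57 → $2,765.33; payment $1,841.19; balance $924.14
Installment 6: opening $924.14; interest $256.57 → $1,180.71; payment $1,180.71; balance $0.00
Total interest: $256.57 + $256.57 + $256.57 + $256.57 + $256.57 + $256.57 = $1,539.42

$1,539.42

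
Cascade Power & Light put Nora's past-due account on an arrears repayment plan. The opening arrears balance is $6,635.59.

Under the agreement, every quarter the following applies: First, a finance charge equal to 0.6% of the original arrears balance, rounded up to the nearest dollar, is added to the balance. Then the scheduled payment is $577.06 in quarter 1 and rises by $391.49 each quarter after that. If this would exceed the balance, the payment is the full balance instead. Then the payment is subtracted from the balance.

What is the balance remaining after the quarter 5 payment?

$35.39

Quarter 1: opening $6,635.59; interest $40.00 → $6,675.59; payment $577.06; balance $6,098.53
Quarter 2: opening $6,098.53; interest $40.00 → $6,138.53; payment $968.55; balance $5,169.98
Quarter 3: opening $5,169.98; interest $40.00 → $5,209.98; payment $1,360.04; balance $3,849.94
Quarter 4: opening $3,849.94; interest $40.00 → $3,889.94; payment $1,751.53; balance $2,138.41
Quarter 5: opening $2,138.41; interest $40.00 → $2,178.41; payment $2,143.02; balance $35.39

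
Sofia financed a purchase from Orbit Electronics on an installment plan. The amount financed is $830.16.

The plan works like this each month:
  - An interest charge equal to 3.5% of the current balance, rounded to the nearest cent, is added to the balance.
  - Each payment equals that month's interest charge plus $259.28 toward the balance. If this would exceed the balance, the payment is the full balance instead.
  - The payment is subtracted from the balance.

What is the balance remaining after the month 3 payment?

$52.32

Month 1: $830.16 +$29.06 interest = $859.22; pay $288.34 → $570.88
Month 2: $570.88 +$19.98 interest = $590.86; pay $279.26 → $311.60
Month 3: $311.60 +$10.91 interest = $322.51; pay $270.19 → $52.32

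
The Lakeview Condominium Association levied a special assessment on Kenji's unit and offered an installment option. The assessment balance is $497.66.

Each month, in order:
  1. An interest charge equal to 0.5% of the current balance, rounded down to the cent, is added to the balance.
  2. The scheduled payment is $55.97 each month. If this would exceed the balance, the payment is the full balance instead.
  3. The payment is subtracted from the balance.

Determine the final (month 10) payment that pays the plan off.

$6.58

Month 1: $497.66 +$2.48 interest = $500.14; pay $55.97 → $444.17
Month 2: $444.17 +$2.22 interest = $446.39; pay $55.97 → $390.42
Month 3: $390.42 +$1.95 interest = $392.37; pay $55.97 → $336.40
Month 4: $336.40 +$1.68 interest = $338.08; pay $55.97 → $282.11
Month 5: $282.11 +$1.41 interest = $283.52; pay $55.97 → $227.55
Month 6: $227.55 +$1.13 interest = $228.68; pay $55.97 → $172.71
Month 7: $172.71 +$0.86 interest = $173.57; pay $55.97 → $117.60
Month 8: $117.60 +$0.58 interest = $118.18; pay $55.97 → $62.21
Month 9: $62.21 +$0.31 interest = $62.52; pay $55.97 → $6.55
Month 10: $6.55 +$0.03 interest = $6.58; pay $6.58 → $0.00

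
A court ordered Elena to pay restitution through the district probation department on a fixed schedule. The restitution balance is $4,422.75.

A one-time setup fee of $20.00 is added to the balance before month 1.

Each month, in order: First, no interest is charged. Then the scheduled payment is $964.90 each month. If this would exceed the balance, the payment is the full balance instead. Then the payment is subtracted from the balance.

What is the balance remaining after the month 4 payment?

$583.15

Month 1: $4,442.75 − $964.90 → $3,477.85
Month 2: $3,477.85 − $964.90 → $2,512.95
Month 3: $2,512.95 − $964.90 → $1,548.05
Month 4: $1,548.05 − $964.90 → $583.15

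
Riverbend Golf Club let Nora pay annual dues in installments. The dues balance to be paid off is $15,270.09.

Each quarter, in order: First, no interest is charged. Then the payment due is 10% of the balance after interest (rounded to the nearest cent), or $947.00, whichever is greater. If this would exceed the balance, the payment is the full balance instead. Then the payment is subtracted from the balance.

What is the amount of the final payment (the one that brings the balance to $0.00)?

$493.83

Quarter 1: $15,270.09 − $1,527.01 → $13,743.08
Quarter 2: $13,743.08 − $1,374.31 → $12,368.77
Quarter 3: $12,368.77 − $1,236.88 → $11,131.89
Quarter 4: $11,131.89 − $1,113.19 → $10,018.70
Quarter 5: $10,018.70 − $1,001.87 → $9,016.83
Quarter 6: $9,016.83 − $947.00 → $8,069.83
Quarter 7: $8,069.83 − $947.00 → $7,122.83
Quarter 8: $7,122.83 − $947.00 → $6,175.83
Quarter 9: $6,175.83 − $947.00 → $5,228.83
Quarter 10: $5,228.83 − $947.00 → $4,281.83
Quarter 11: $4,281.83 − $947.00 → $3,334.83
Quarter 12: $3,334.83 − $947.00 → $2,387.83
Quarter 13: $2,387.83 − $947.00 → $1,440.83
Quarter 14: $1,440.83 − $947.00 → $493.83
Quarter 15: $493.83 − $493.83 → $0.00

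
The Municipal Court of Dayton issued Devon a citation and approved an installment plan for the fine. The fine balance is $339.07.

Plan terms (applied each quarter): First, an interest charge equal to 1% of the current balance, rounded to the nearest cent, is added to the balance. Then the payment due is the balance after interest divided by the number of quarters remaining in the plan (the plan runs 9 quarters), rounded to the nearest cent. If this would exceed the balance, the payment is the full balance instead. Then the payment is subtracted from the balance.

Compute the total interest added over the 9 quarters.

Quarter 1: opening $339.07; interest $3.39 → $342.46; payment $38.05; balance $304.41
Quarter 2: opening $304.41; interest $3.04 → $307.45; payment $38.43; balance $269.02
Quarter 3: opening $269.02; interest $2.69 → $271.71; payment $38.82; balance $232.89
Quarter 4: opening $232.89; interest $2.33 → $235.22; payment $39.20; balance $196.02
Quarter 5: opening $196.02; interest $1.96 → $197.98; payment $39.60; balance $158.38
Quarter 6: opening $158.38; interest $1.58 → $159.96; payment $39.99; balance $119.97
Quarter 7: opening $119.97; interest $1.20 → $121.17; payment $40.39; balance $80.78
Quarter 8: opening $80.78; interest $0.81 → $81.59; payment $40.80; balance $40.79
Quarter 9: opening $40.79; interest $0.41 → $41.20; payment $41.20; balance $0.00
Total interest: $3.39 + $3.04 + $2.69 + $2.33 + $1.96 + $1.58 + $1.20 + $0.81 + $0.41 = $17.41

$17.41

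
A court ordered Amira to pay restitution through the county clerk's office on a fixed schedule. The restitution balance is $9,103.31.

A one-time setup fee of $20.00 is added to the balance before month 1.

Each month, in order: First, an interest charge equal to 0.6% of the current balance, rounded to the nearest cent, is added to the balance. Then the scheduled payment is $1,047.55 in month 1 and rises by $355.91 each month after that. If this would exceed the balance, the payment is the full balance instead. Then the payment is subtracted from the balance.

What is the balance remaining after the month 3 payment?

$5,057.10

Month 1: opening $9,123.31; interest $54.74 → $9,178.05; payment $1,047.55; balance $8,130.50
Month 2: opening $8,130.50; interest $48.78 → $8,179.28; payment $1,403.46; balance $6,775.82
Month 3: opening $6,775.82; interest $40.65 → $6,816.47; payment $1,759.37; balance $5,057.10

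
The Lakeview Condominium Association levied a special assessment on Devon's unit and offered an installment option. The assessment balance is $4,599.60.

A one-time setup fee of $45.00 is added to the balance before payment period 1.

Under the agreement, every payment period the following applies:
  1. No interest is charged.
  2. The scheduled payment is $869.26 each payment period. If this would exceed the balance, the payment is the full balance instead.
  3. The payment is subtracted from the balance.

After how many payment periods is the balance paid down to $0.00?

6

Payment period 1: $4,644.60 − $869.26 → $3,775.34
Payment period 2: $3,775.34 − $869.26 → $2,906.08
Payment period 3: $2,906.08 − $869.26 → $2,036.82
Payment period 4: $2,036.82 − $869.26 → $1,167.56
Payment period 5: $1,167.56 − $869.26 → $298.30
Payment period 6: $298.30 − $298.30 → $0.00
Balance reaches $0.00 in payment period 6.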